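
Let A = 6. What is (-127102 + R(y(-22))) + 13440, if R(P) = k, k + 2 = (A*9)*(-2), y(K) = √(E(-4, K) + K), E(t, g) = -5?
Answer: -113772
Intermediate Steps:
y(K) = √(-5 + K)
k = -110 (k = -2 + (6*9)*(-2) = -2 + 54*(-2) = -2 - 108 = -110)
R(P) = -110
(-127102 + R(y(-22))) + 13440 = (-127102 - 110) + 13440 = -127212 + 13440 = -113772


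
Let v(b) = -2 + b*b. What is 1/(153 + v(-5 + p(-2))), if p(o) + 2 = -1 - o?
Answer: 1/187 ≈ 0.0053476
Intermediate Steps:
p(o) = -3 - o (p(o) = -2 + (-1 - o) = -3 - o)
v(b) = -2 + b²
1/(153 + v(-5 + p(-2))) = 1/(153 + (-2 + (-5 + (-3 - 1*(-2)))²)) = 1/(153 + (-2 + (-5 + (-3 + 2))²)) = 1/(153 + (-2 + (-5 - 1)²)) = 1/(153 + (-2 + (-6)²)) = 1/(153 + (-2 + 36)) = 1/(153 + 34) = 1/187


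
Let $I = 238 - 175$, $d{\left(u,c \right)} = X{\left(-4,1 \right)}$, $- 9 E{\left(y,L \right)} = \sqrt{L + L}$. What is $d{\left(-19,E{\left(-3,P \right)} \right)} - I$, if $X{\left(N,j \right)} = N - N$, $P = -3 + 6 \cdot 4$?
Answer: $-63$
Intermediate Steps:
$P = 21$ ($P = -3 + 24 = 21$)
$E{\left(y,L \right)} = - \frac{\sqrt{2} \sqrt{L}}{9}$ ($E{\left(y,L \right)} = - \frac{\sqrt{L + L}}{9} = - \frac{\sqrt{2 L}}{9} = - \frac{\sqrt{2} \sqrt{L}}{9}$)
$X{\left(N,j \right)} = 0$
$d{\left(u,c \right)} = 0$
$I = 63$
$d{\left(-19,E{\left(-3,P \right)} \right)} - I = 0 - 63 = -63$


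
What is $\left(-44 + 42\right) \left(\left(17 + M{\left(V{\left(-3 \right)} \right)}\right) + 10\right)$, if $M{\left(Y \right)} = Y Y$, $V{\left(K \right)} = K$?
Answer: $-72$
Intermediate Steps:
$M{\left(Y \right)} = Y^{2}$
$\left(-44 + 42\right) \left(\left(17 + M{\left(V{\left(-3 \right)} \right)}\right) + 10\right) = \left(-44 + 42\right) \left(\left(17 + \left(-3\right)^{2}\right) + 10\right) = - 2 \left(\left(17 + 9\right) + 10\right) = - 2 \left(26 + 10\right) = \left(-2\right) 36 = -72$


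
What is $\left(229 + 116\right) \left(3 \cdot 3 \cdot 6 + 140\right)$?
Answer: $66930$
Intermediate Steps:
$\left(229 + 116\right) \left(3 \cdot 3 \cdot 6 + 140\right) = 345 \left(9 \cdot 6 + 140\right) = 345 \left(54 + 140\right) = 345 \cdot 194 = 66930$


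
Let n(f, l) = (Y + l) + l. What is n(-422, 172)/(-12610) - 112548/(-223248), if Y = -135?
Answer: 57190477/117298220 ≈ 0.48756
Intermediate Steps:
n(f, l) = -135 + 2*l (n(f, l) = (-135 + l) + l = -135 + 2*l)
n(-422, 172)/(-12610) - 112548/(-223248) = (-135 + 2*172)/(-12610) - 112548/(-223248) = (-135 + 344)*(-1/12610) - 112548*(-1/223248) = 209*(-1/12610) + 9379/18604 = -209/12610 + 9379/18604 = 57190477/117298220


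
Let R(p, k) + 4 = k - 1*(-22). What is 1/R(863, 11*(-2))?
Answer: -¼ ≈ -0.25000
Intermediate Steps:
R(p, k) = 18 + k (R(p, k) = -4 + (k - 1*(-22)) = -4 + (k + 22) = -4 + (22 + k) = 18 + k)
1/R(863, 11*(-2)) = 1/(18 + 11*(-2)) = 1/(18 - 22) = 1/(-4) = -¼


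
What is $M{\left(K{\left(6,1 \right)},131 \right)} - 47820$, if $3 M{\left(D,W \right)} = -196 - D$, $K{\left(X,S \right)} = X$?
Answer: $- \frac{143662}{3} \approx -47887.0$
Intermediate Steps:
$M{\left(D,W \right)} = - \frac{196}{3} - \frac{D}{3}$ ($M{\left(D,W \right)} = \frac{-196 - D}{3} = - \frac{196}{3} - \frac{D}{3}$)
$M{\left(K{\left(6,1 \right)},131 \right)} - 47820 = \left(- \frac{196}{3} - 2\right) - 47820 = - \frac{202}{3} - 47820 = - \frac{143662}{3}$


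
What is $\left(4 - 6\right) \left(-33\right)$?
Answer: $66$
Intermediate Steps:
$\left(4 - 6\right) \left(-33\right) = \left(-2\right) \left(-33\right) = 66$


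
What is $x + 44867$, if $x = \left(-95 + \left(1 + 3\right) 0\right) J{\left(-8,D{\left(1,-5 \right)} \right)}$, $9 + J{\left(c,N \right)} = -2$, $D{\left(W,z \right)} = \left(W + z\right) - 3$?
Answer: $45912$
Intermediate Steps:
$D{\left(W,z \right)} = -3 + W + z$
$J{\left(c,N \right)} = -11$ ($J{\left(c,N \right)} = -9 - 2 = -11$)
$x = 1045$ ($x = \left(-95 + \left(1 + 3\right) 0\right) \left(-11\right) = \left(-95 + 4 \cdot 0\right) \left(-11\right) = \left(-95 + 0\right) \left(-11\right) = \left(-95\right) \left(-11\right) = 1045$)
$x + 44867 = 1045 + 44867 = 45912$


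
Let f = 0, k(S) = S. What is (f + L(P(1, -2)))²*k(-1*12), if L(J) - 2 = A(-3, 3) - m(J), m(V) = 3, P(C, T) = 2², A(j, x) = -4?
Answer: -300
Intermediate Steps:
P(C, T) = 4
L(J) = -5 (L(J) = 2 + (-4 - 1*3) = 2 + (-4 - 3) = 2 - 7 = -5)
(f + L(P(1, -2)))²*k(-1*12) = (0 - 5)²*(-1*12) = (-5)²*(-12) = 25*(-12) = -300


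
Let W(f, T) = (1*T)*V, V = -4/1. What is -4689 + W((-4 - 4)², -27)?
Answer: -4581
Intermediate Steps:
V = -4 (V = -4*1 = -4)
W(f, T) = -4*T (W(f, T) = (1*T)*(-4) = T*(-4) = -4*T)
-4689 + W((-4 - 4)², -27) = -4689 - 4*(-27) = -4689 + 108 = -4581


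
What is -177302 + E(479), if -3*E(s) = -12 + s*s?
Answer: -761335/3 ≈ -2.5378e+5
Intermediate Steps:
E(s) = 4 - s²/3 (E(s) = -(-12 + s*s)/3 = -(-12 + s²)/3 = 4 - s²/3)
-177302 + E(479) = -177302 + (4 - ⅓*479²) = -177302 + (4 - ⅓*229441) = -177302 + (4 - 229441/3) = -177302 - 229429/3 = -761335/3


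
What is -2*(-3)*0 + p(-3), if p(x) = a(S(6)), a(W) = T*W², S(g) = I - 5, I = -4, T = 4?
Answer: 324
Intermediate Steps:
S(g) = -9 (S(g) = -4 - 5 = -9)
a(W) = 4*W²
p(x) = 324 (p(x) = 4*(-9)² = 4*81 = 324)
-2*(-3)*0 + p(-3) = -2*(-3)*0 + 324 = 6*0 + 324 = 0 + 324 = 324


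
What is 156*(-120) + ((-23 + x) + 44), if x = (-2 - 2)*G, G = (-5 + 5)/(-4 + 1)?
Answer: -18699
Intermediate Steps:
G = 0 (G = 0/(-3) = 0*(-⅓) = 0)
x = 0 (x = (-2 - 2)*0 = -4*0 = 0)
156*(-120) + ((-23 + x) + 44) = 156*(-120) + ((-23 + 0) + 44) = -18720 + (-23 + 44) = -18720 + 21 = -18699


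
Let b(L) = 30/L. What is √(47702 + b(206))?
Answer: √506072063/103 ≈ 218.41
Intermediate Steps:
√(47702 + b(206)) = √(47702 + 30/206) = √(47702 + 30*(1/206)) = √(47702 + 15/103) = √(4913321/103) = √506072063/103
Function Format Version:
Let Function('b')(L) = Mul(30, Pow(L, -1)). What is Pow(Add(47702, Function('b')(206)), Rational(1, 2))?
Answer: Mul(Rational(1, 103), Pow(506072063, Rational(1, 2))) ≈ 218.41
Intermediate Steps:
Pow(Add(47702, Function('b')(206)), Rational(1, 2)) = Pow(Add(47702, Mul(30, Pow(206, -1))), Rational(1, 2)) = Pow(Add(47702, Mul(30, Rational(1, 206))), Rational(1, 2)) = Pow(Add(47702, Rational(15, 103)), Rational(1, 2)) = Pow(Rational(4913321, 103), Rational(1, 2)) = Mul(Rational(1, 103), Pow(506072063, Rational(1, 2)))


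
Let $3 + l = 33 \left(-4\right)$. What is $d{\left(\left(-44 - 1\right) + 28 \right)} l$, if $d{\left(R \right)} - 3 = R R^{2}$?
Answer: $662850$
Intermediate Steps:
$d{\left(R \right)} = 3 + R^{3}$ ($d{\left(R \right)} = 3 + R R^{2} = 3 + R^{3}$)
$l = -135$ ($l = -3 + 33 \left(-4\right) = -3 - 132 = -135$)
$d{\left(\left(-44 - 1\right) + 28 \right)} l = \left(3 + \left(\left(-44 - 1\right) + 28\right)^{3}\right) \left(-135\right) = \left(3 + \left(-45 + 28\right)^{3}\right) \left(-135\right) = \left(3 + \left(-17\right)^{3}\right) \left(-135\right) = \left(3 - 4913\right) \left(-135\right) = \left(-4910\right) \left(-135\right) = 662850$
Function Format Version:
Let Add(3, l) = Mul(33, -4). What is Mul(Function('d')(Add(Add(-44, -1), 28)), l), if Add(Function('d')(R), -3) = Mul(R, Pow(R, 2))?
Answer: 662850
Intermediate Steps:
Function('d')(R) = Add(3, Pow(R, 3)) (Function('d')(R) = Add(3, Mul(R, Pow(R, 2))) = Add(3, Pow(R, 3)))
l = -135 (l = Add(-3, Mul(33, -4)) = Add(-3, -132) = -135)
Mul(Function('d')(Add(Add(-44, -1), 28)), l) = Mul(Add(3, Pow(Add(Add(-44, -1), 28), 3)), -135) = Mul(Add(3, Pow(Add(-45, 28), 3)), -135) = Mul(Add(3, Pow(-17, 3)), -135) = Mul(Add(3, -4913), -135) = Mul(-4910, -135) = 662850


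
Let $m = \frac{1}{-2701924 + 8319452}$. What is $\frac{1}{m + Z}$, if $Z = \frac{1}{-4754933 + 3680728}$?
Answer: $- \frac{6034376665240}{4543323} \approx -1.3282 \cdot 10^{6}$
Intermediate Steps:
$m = \frac{1}{5617528} \approx 1.7801 \cdot 10^{-7}$
$Z = - \frac{1}{1074205}$ ($Z = \frac{1}{-1074205} = - \frac{1}{1074205} \approx -9.3092 \cdot 10^{-7}$)
$\frac{1}{m + Z} = \frac{1}{\frac{1}{5617528} - \frac{1}{1074205}} = \frac{1}{- \frac{4543323}{6034376665240}} = - \frac{6034376665240}{4543323}$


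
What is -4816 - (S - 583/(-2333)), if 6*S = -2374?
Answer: -30939662/6999 ≈ -4420.6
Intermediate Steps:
S = -1187/3 (S = (⅙)*(-2374) = -1187/3 ≈ -395.67)
-4816 - (S - 583/(-2333)) = -4816 - (-1187/3 - 583/(-2333)) = -4816 - (-1187/3 - 583*(-1)/2333) = -4816 - (-1187/3 - 1*(-583/2333)) = -4816 - (-1187/3 + 583/2333) = -4816 - 1*(-2767522/6999) = -4816 + 2767522/6999 = -30939662/6999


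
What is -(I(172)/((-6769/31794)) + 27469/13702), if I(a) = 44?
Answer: 208596521/1019218 ≈ 204.66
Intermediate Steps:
-(I(172)/((-6769/31794)) + 27469/13702) = -(44/((-6769/31794)) + 27469/13702) = -(44/((-6769*1/31794)) + 27469*(1/13702)) = -(44/(-967/4542) + 2113/1054) = -(44*(-4542/967) + 2113/1054) = -(-199848/967 + 2113/1054) = -1*(-208596521/1019218) = 208596521/1019218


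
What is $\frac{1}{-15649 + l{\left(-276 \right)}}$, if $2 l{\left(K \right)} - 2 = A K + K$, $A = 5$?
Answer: $- \frac{1}{16476} \approx -6.0694 \cdot 10^{-5}$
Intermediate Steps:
$l{\left(K \right)} = 1 + 3 K$ ($l{\left(K \right)} = 1 + \frac{5 K + K}{2} = 1 + \frac{6 K}{2} = 1 + 3 K$)
$\frac{1}{-15649 + l{\left(-276 \right)}} = \frac{1}{-15649 + \left(1 + 3 \left(-276\right)\right)} = \frac{1}{-15649 + \left(1 - 828\right)} = \frac{1}{-15649 - 827} = \frac{1}{-16476} = - \frac{1}{16476}$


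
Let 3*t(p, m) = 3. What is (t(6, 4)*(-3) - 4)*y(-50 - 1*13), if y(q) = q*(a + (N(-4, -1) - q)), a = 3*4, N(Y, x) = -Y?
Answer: 34839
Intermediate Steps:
t(p, m) = 1 (t(p, m) = (⅓)*3 = 1)
a = 12
y(q) = q*(16 - q) (y(q) = q*(12 + (-1*(-4) - q)) = q*(12 + (4 - q)) = q*(16 - q))
(t(6, 4)*(-3) - 4)*y(-50 - 1*13) = (1*(-3) - 4)*((-50 - 1*13)*(16 - (-50 - 1*13))) = (-3 - 4)*((-50 - 13)*(16 - (-50 - 13))) = -(-441)*(16 - 1*(-63)) = -(-441)*(16 + 63) = -(-441)*79 = -7*(-4977) = 34839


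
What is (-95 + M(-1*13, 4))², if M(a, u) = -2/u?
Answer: 36481/4 ≈ 9120.3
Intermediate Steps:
(-95 + M(-1*13, 4))² = (-95 - 2/4)² = (-95 - 2*¼)² = (-95 - ½)² = (-191/2)² = 36481/4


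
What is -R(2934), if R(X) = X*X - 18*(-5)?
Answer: -8608446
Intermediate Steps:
R(X) = 90 + X**2 (R(X) = X**2 + 90 = 90 + X**2)
-R(2934) = -(90 + 2934**2) = -(90 + 8608356) = -1*8608446 = -8608446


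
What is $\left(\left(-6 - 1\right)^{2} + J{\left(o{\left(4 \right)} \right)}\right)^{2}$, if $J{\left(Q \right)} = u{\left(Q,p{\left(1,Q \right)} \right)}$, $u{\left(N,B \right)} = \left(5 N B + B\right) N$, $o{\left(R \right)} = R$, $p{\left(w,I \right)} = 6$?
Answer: $305809$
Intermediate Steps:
$u{\left(N,B \right)} = N \left(B + 5 B N\right)$ ($u{\left(N,B \right)} = \left(5 B N + B\right) N = \left(B + 5 B N\right) N = N \left(B + 5 B N\right)$)
$J{\left(Q \right)} = 6 Q \left(1 + 5 Q\right)$
$\left(\left(-6 - 1\right)^{2} + J{\left(o{\left(4 \right)} \right)}\right)^{2} = \left(\left(-6 - 1\right)^{2} + 6 \cdot 4 \left(1 + 5 \cdot 4\right)\right)^{2} = \left(\left(-6 + \left(-1 + 0\right)\right)^{2} + 6 \cdot 4 \left(1 + 20\right)\right)^{2} = \left(\left(-6 - 1\right)^{2} + 6 \cdot 4 \cdot 21\right)^{2} = \left(\left(-7\right)^{2} + 504\right)^{2} = \left(49 + 504\right)^{2} = 553^{2} = 305809$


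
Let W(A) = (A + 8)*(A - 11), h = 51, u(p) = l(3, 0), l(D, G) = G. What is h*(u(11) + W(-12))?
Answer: 4692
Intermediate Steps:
u(p) = 0
W(A) = (-11 + A)*(8 + A) (W(A) = (8 + A)*(-11 + A) = (-11 + A)*(8 + A))
h*(u(11) + W(-12)) = 51*(0 + (-88 + (-12)**2 - 3*(-12))) = 51*(0 + (-88 + 144 + 36)) = 51*(0 + 92) = 51*92 = 4692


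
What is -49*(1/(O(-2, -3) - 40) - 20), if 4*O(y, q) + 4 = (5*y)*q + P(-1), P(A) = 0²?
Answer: 65758/67 ≈ 981.46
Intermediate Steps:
P(A) = 0
O(y, q) = -1 + 5*q*y/4 (O(y, q) = -1 + ((5*y)*q + 0)/4 = -1 + (5*q*y + 0)/4 = -1 + (5*q*y)/4 = -1 + 5*q*y/4)
-49*(1/(O(-2, -3) - 40) - 20) = -49*(1/((-1 + (5/4)*(-3)*(-2)) - 40) - 20) = -49*(1/((-1 + 15/2) - 40) - 20) = -49*(1/(13/2 - 40) - 20) = -49*(1/(-67/2) - 20) = -49*(-2/67 - 20) = -49*(-1342/67) = 65758/67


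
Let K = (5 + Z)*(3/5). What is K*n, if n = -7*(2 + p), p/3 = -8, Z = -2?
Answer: 1386/5 ≈ 277.20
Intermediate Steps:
p = -24 (p = 3*(-8) = -24)
n = 154 (n = -7*(2 - 24) = -7*(-22) = 154)
K = 9/5 (K = (5 - 2)*(3/5) = 3*(3*(⅕)) = 3*(⅗) = 9/5 ≈ 1.8000)
K*n = (9/5)*154 = 1386/5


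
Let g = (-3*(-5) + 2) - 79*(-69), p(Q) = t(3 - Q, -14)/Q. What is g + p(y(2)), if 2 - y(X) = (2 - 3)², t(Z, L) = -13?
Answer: 5455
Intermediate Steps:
y(X) = 1 (y(X) = 2 - (2 - 3)² = 2 - 1*(-1)² = 2 - 1*1 = 2 - 1 = 1)
p(Q) = -13/Q
g = 5468 (g = (15 + 2) + 5451 = 17 + 5451 = 5468)
g + p(y(2)) = 5468 - 13/1 = 5468 - 13*1 = 5468 - 13 = 5455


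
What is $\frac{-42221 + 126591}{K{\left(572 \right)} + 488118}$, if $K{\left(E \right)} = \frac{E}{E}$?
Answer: $\frac{84370}{488119} \approx 0.17285$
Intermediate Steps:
$K{\left(E \right)} = 1$
$\frac{-42221 + 126591}{K{\left(572 \right)} + 488118} = \frac{-42221 + 126591}{1 + 488118} = \frac{84370}{488119}$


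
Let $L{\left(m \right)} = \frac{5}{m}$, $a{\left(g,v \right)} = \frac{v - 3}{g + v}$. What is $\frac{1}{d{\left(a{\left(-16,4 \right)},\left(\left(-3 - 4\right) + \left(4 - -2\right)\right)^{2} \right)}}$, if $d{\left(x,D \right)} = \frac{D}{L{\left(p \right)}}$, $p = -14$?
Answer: $- \frac{5}{14} \approx -0.35714$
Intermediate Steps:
$a{\left(g,v \right)} = \frac{-3 + v}{g + v}$
$d{\left(x,D \right)} = - \frac{14 D}{5}$ ($d{\left(x,D \right)} = \frac{D}{5 \frac{1}{-14}} = \frac{D}{5 \left(- \frac{1}{14}\right)} = \frac{D}{- \frac{5}{14}} = D \left(- \frac{14}{5}\right) = - \frac{14 D}{5}$)
$\frac{1}{d{\left(a{\left(-16,4 \right)},\left(\left(-3 - 4\right) + \left(4 - -2\right)\right)^{2} \right)}} = \frac{1}{\left(- \frac{14}{5}\right) \left(\left(-3 - 4\right) + \left(4 - -2\right)\right)^{2}} = \frac{1}{\left(- \frac{14}{5}\right) \left(\left(-3 - 4\right) + \left(4 + 2\right)\right)^{2}} = \frac{1}{\left(- \frac{14}{5}\right) \left(-7 + 6\right)^{2}} = \frac{1}{\left(- \frac{14}{5}\right) \left(-1\right)^{2}} = \frac{1}{\left(- \frac{14}{5}\right) 1} = \frac{1}{- \frac{14}{5}} = - \frac{5}{14}$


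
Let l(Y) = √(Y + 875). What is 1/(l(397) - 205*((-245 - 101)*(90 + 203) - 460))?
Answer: 3479465/72640060117138 - √318/217920180351414 ≈ 4.7900e-8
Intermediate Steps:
l(Y) = √(875 + Y)
1/(l(397) - 205*((-245 - 101)*(90 + 203) - 460)) = 1/(√(875 + 397) - 205*((-245 - 101)*(90 + 203) - 460)) = 1/(√1272 - 205*(-346*293 - 460)) = 1/(2*√318 - 205*(-101378 - 460)) = 1/(2*√318 - 205*(-101838)) = 1/(2*√318 + 20876790) = 1/(20876790 + 2*√318)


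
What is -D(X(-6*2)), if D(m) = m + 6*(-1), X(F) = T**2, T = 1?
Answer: 5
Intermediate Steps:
X(F) = 1 (X(F) = 1**2 = 1)
D(m) = -6 + m (D(m) = m - 6 = -6 + m)
-D(X(-6*2)) = -(-6 + 1) = -1*(-5) = 5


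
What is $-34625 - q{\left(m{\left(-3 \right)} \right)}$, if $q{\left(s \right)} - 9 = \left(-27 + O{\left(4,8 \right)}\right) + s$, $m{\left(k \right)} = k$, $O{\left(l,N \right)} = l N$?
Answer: $-34636$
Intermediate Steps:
$O{\left(l,N \right)} = N l$
$q{\left(s \right)} = 14 + s$ ($q{\left(s \right)} = 9 + \left(\left(-27 + 8 \cdot 4\right) + s\right) = 9 + \left(\left(-27 + 32\right) + s\right) = 9 + \left(5 + s\right) = 14 + s$)
$-34625 - q{\left(m{\left(-3 \right)} \right)} = -34625 - \left(14 - 3\right) = -34625 - 11 = -34636$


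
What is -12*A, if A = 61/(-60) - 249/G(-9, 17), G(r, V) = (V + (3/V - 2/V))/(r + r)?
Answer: -91079/29 ≈ -3140.7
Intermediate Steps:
G(r, V) = (V + 1/V)/(2*r) (G(r, V) = (V + 1/V)/((2*r)) = (V + 1/V)*(1/(2*r)) = (V + 1/V)/(2*r))
A = 91079/348 (A = 61/(-60) - 249*(-306/(1 + 17²)) = 61*(-1/60) - 249*(-306/(1 + 289)) = -61/60 - 249/((½)*(1/17)*(-⅑)*290) = -61/60 - 249/(-145/153) = -61/60 - 249*(-153/145) = -61/60 + 38097/145 = 91079/348 ≈ 261.72)
-12*A = -12*91079/348 = -91079/29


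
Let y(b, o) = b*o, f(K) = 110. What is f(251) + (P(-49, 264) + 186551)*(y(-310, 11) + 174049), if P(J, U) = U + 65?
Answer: 31889016430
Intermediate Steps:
P(J, U) = 65 + U
f(251) + (P(-49, 264) + 186551)*(y(-310, 11) + 174049) = 110 + ((65 + 264) + 186551)*(-310*11 + 174049) = 110 + (329 + 186551)*(-3410 + 174049) = 110 + 186880*170639 = 110 + 31889016320 = 31889016430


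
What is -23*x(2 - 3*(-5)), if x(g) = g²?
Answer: -6647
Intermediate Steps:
-23*x(2 - 3*(-5)) = -23*(2 - 3*(-5))² = -23*(2 + 15)² = -23*17² = -23*289 = -6647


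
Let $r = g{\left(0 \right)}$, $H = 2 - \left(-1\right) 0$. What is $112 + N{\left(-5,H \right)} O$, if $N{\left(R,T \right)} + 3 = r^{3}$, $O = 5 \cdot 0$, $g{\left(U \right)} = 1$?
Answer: $112$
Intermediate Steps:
$O = 0$
$H = 2$ ($H = 2 - 0 = 2 + 0 = 2$)
$r = 1$
$N{\left(R,T \right)} = -2$ ($N{\left(R,T \right)} = -3 + 1^{3} = -3 + 1 = -2$)
$112 + N{\left(-5,H \right)} O = 112 - 0 = 112 + 0 = 112$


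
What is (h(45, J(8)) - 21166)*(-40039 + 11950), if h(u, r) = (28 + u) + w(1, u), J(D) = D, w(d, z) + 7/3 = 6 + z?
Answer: 591114279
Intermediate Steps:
w(d, z) = 11/3 + z (w(d, z) = -7/3 + (6 + z) = 11/3 + z)
h(u, r) = 95/3 + 2*u (h(u, r) = (28 + u) + (11/3 + u) = 95/3 + 2*u)
(h(45, J(8)) - 21166)*(-40039 + 11950) = ((95/3 + 2*45) - 21166)*(-40039 + 11950) = ((95/3 + 90) - 21166)*(-28089) = (365/3 - 21166)*(-28089) = -63133/3*(-28089) = 591114279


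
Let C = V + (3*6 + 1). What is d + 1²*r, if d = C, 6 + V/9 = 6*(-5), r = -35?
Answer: -340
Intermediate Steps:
V = -324 (V = -54 + 9*(6*(-5)) = -54 + 9*(-30) = -54 - 270 = -324)
C = -305 (C = -324 + (3*6 + 1) = -324 + (18 + 1) = -324 + 19 = -305)
d = -305
d + 1²*r = -305 + 1²*(-35) = -305 + 1*(-35) = -305 - 35 = -340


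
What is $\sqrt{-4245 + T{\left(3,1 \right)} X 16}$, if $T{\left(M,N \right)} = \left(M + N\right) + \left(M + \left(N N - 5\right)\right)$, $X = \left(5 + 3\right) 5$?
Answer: $5 i \sqrt{93} \approx 48.218 i$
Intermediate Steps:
$X = 40$ ($X = 8 \cdot 5 = 40$)
$T{\left(M,N \right)} = -5 + N + N^{2} + 2 M$ ($T{\left(M,N \right)} = \left(M + N\right) + \left(M + \left(N^{2} - 5\right)\right) = \left(M + N\right) + \left(M + \left(-5 + N^{2}\right)\right) = \left(M + N\right) + \left(-5 + M + N^{2}\right) = -5 + N + N^{2} + 2 M$)
$\sqrt{-4245 + T{\left(3,1 \right)} X 16} = \sqrt{-4245 + \left(-5 + 1 + 1^{2} + 2 \cdot 3\right) 40 \cdot 16} = \sqrt{-4245 + \left(-5 + 1 + 1 + 6\right) 40 \cdot 16} = \sqrt{-4245 + 3 \cdot 40 \cdot 16} = \sqrt{-4245 + 120 \cdot 16} = \sqrt{-4245 + 1920} = \sqrt{-2325} = 5 i \sqrt{93}$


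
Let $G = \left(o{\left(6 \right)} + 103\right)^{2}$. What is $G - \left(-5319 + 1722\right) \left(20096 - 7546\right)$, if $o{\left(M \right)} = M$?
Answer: $45154231$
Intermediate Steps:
$G = 11881$ ($G = \left(6 + 103\right)^{2} = 109^{2} = 11881$)
$G - \left(-5319 + 1722\right) \left(20096 - 7546\right) = 11881 - \left(-5319 + 1722\right) \left(20096 - 7546\right) = 11881 - \left(-3597\right) 12550 = 11881 - -45142350 = 11881 + 45142350 = 45154231$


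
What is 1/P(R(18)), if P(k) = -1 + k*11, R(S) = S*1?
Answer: 1/197 ≈ 0.0050761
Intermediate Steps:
R(S) = S
P(k) = -1 + 11*k
1/P(R(18)) = 1/(-1 + 11*18) = 1/(-1 + 198) = 1/197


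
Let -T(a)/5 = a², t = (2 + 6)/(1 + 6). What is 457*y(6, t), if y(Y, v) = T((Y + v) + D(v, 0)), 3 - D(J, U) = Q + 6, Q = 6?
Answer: -386165/49 ≈ -7880.9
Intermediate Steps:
t = 8/7 ≈ 1.1429
D(J, U) = -9 (D(J, U) = 3 - (6 + 6) = 3 - 1*12 = 3 - 12 = -9)
T(a) = -5*a²
y(Y, v) = -5*(-9 + Y + v)² (y(Y, v) = -5*((Y + v) - 9)² = -5*(-9 + Y + v)²)
457*y(6, t) = 457*(-5*(-9 + 6 + 8/7)²) = 457*(-5*(-13/7)²) = 457*(-5*169/49) = 457*(-845/49) = -386165/49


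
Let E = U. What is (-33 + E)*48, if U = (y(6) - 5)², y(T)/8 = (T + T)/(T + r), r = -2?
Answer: 15744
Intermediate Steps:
y(T) = 16*T/(-2 + T) (y(T) = 8*((T + T)/(T - 2)) = 8*((2*T)/(-2 + T)) = 8*(2*T/(-2 + T)) = 16*T/(-2 + T))
U = 361 (U = (16*6/(-2 + 6) - 5)² = (16*6/4 - 5)² = (16*6*(¼) - 5)² = (24 - 5)² = 19² = 361)
E = 361
(-33 + E)*48 = (-33 + 361)*48 = 328*48 = 15744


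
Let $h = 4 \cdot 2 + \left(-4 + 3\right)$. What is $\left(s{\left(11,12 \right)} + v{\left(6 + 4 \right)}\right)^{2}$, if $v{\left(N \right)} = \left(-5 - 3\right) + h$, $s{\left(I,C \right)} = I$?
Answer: $100$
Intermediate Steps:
$h = 7$ ($h = 8 - 1 = 7$)
$v{\left(N \right)} = -1$ ($v{\left(N \right)} = \left(-5 - 3\right) + 7 = -8 + 7 = -1$)
$\left(s{\left(11,12 \right)} + v{\left(6 + 4 \right)}\right)^{2} = \left(11 - 1\right)^{2} = 10^{2} = 100$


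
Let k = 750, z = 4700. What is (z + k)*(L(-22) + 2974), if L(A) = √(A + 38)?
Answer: 16230100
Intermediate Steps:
L(A) = √(38 + A)
(z + k)*(L(-22) + 2974) = (4700 + 750)*(√(38 - 22) + 2974) = 5450*(√16 + 2974) = 5450*(4 + 2974) = 5450*2978 = 16230100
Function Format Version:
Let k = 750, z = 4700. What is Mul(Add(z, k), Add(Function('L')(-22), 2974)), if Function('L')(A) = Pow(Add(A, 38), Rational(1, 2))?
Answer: 16230100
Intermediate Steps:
Function('L')(A) = Pow(Add(38, A), Rational(1, 2))
Mul(Add(z, k), Add(Function('L')(-22), 2974)) = Mul(Add(4700, 750), Add(Pow(Add(38, -22), Rational(1, 2)), 2974)) = Mul(5450, Add(Pow(16, Rational(1, 2)), 2974)) = Mul(5450, Add(4, 2974)) = Mul(5450, 2978) = 16230100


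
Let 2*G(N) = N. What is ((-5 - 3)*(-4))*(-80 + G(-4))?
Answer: -2624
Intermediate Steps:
G(N) = N/2
((-5 - 3)*(-4))*(-80 + G(-4)) = ((-5 - 3)*(-4))*(-80 + (½)*(-4)) = (-8*(-4))*(-80 - 2) = 32*(-82) = -2624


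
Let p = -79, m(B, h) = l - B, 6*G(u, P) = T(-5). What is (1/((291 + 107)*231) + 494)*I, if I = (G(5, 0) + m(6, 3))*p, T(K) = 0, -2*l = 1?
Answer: 46643642071/183876 ≈ 2.5367e+5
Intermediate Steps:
l = -1/2 (l = -1/2*1 = -1/2 ≈ -0.50000)
G(u, P) = 0 (G(u, P) = (1/6)*0 = 0)
m(B, h) = -1/2 - B
I = 1027/2 (I = (0 + (-1/2 - 1*6))*(-79) = (0 + (-1/2 - 6))*(-79) = (0 - 13/2)*(-79) = -13/2*(-79) = 1027/2 ≈ 513.50)
(1/((291 + 107)*231) + 494)*I = (1/((291 + 107)*231) + 494)*(1027/2) = ((1/231)/398 + 494)*(1027/2) = ((1/398)*(1/231) + 494)*(1027/2) = (1/91938 + 494)*(1027/2) = (45417373/91938)*(1027/2) = 46643642071/183876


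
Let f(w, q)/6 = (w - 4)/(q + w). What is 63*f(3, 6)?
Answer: -42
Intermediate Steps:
f(w, q) = 6*(-4 + w)/(q + w) (f(w, q) = 6*((w - 4)/(q + w)) = 6*((-4 + w)/(q + w)) = 6*(-4 + w)/(q + w))
63*f(3, 6) = 63*(6*(-4 + 3)/(6 + 3)) = 63*(6*(-1)/9) = 63*(6*(1/9)*(-1)) = 63*(-2/3) = -42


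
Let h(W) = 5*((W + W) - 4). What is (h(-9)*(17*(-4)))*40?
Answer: 299200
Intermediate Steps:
h(W) = -20 + 10*W (h(W) = 5*(2*W - 4) = 5*(-4 + 2*W) = -20 + 10*W)
(h(-9)*(17*(-4)))*40 = ((-20 + 10*(-9))*(17*(-4)))*40 = ((-20 - 90)*(-68))*40 = -110*(-68)*40 = 7480*40 = 299200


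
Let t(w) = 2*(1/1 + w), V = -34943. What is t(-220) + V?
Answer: -35381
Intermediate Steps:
t(w) = 2 + 2*w (t(w) = 2*(1 + w) = 2 + 2*w)
t(-220) + V = (2 + 2*(-220)) - 34943 = (2 - 440) - 34943 = -438 - 34943 = -35381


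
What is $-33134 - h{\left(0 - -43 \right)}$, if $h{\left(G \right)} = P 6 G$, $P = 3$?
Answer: $-33908$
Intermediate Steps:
$h{\left(G \right)} = 18 G$ ($h{\left(G \right)} = 3 \cdot 6 G = 18 G$)
$-33134 - h{\left(0 - -43 \right)} = -33134 - 18 \left(0 - -43\right) = -33134 - 18 \left(0 + 43\right) = -33134 - 18 \cdot 43 = -33134 - 774 = -33908$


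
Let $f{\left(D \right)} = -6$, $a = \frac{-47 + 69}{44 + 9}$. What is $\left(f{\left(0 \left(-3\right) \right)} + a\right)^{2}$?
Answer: $\frac{87616}{2809} \approx 31.191$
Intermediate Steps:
$a = \frac{22}{53} \approx 0.41509$
$\left(f{\left(0 \left(-3\right) \right)} + a\right)^{2} = \left(-6 + \frac{22}{53}\right)^{2} = \left(- \frac{296}{53}\right)^{2} = \frac{87616}{2809}$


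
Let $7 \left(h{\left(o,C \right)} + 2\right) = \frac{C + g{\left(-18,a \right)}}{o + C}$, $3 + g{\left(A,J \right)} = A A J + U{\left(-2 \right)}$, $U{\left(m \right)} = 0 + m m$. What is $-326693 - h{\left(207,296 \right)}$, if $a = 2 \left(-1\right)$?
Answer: $- \frac{1150278660}{3521} \approx -3.2669 \cdot 10^{5}$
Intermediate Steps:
$a = -2$
$U{\left(m \right)} = m^{2}$ ($U{\left(m \right)} = 0 + m^{2} = m^{2}$)
$g{\left(A,J \right)} = 1 + J A^{2}$ ($g{\left(A,J \right)} = -3 + \left(A A J + \left(-2\right)^{2}\right) = -3 + \left(A^{2} J + 4\right) = -3 + \left(J A^{2} + 4\right) = -3 + \left(4 + J A^{2}\right) = 1 + J A^{2}$)
$h{\left(o,C \right)} = -2 + \frac{-647 + C}{7 \left(C + o\right)}$ ($h{\left(o,C \right)} = -2 + \frac{\left(C + \left(1 - 2 \left(-18\right)^{2}\right)\right) \frac{1}{o + C}}{7} = -2 + \frac{\left(C + \left(1 - 648\right)\right) \frac{1}{C + o}}{7} = -2 + \frac{\left(C - 647\right) \frac{1}{C + o}}{7} = -2 + \frac{\left(-647 + C\right) \frac{1}{C + o}}{7} = -2 + \frac{\frac{1}{C + o} \left(-647 + C\right)}{7} = -2 + \frac{-647 + C}{7 \left(C + o\right)}$)
$-326693 - h{\left(207,296 \right)} = -326693 - \frac{-647 - 2898 - 3848}{7 \left(296 + 207\right)} = -326693 - \frac{-647 - 2898 - 3848}{7 \cdot 503} = -326693 - \frac{1}{7} \cdot \frac{1}{503} \left(-7393\right) = -326693 - - \frac{7393}{3521} = -326693 + \frac{7393}{3521} = - \frac{1150278660}{3521}$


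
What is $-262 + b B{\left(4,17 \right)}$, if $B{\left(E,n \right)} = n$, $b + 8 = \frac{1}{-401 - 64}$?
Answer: $- \frac{185087}{465} \approx -398.04$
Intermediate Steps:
$b = - \frac{3721}{465}$ ($b = -8 + \frac{1}{-401 - 64} = -8 + \frac{1}{-465} = -8 - \frac{1}{465} = - \frac{3721}{465} \approx -8.0022$)
$-262 + b B{\left(4,17 \right)} = -262 - \frac{63257}{465} = - \frac{185087}{465}$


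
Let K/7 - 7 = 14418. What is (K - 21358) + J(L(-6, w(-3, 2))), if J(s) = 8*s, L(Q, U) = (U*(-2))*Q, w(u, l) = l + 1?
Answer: 79905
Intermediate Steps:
w(u, l) = 1 + l
L(Q, U) = -2*Q*U (L(Q, U) = (-2*U)*Q = -2*Q*U)
K = 100975 (K = 49 + 7*14418 = 49 + 100926 = 100975)
(K - 21358) + J(L(-6, w(-3, 2))) = (100975 - 21358) + 8*(-2*(-6)*(1 + 2)) = 79617 + 8*(-2*(-6)*3) = 79617 + 8*36 = 79617 + 288 = 79905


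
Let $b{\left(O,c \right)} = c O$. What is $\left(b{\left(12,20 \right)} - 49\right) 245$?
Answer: $46795$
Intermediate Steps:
$b{\left(O,c \right)} = O c$
$\left(b{\left(12,20 \right)} - 49\right) 245 = \left(12 \cdot 20 - 49\right) 245 = \left(240 - 49\right) 245 = 191 \cdot 245 = 46795$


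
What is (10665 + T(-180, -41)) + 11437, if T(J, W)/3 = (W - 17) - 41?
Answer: 21805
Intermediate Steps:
T(J, W) = -174 + 3*W (T(J, W) = 3*((W - 17) - 41) = 3*((-17 + W) - 41) = 3*(-58 + W) = -174 + 3*W)
(10665 + T(-180, -41)) + 11437 = (10665 + (-174 + 3*(-41))) + 11437 = (10665 + (-174 - 123)) + 11437 = (10665 - 297) + 11437 = 10368 + 11437 = 21805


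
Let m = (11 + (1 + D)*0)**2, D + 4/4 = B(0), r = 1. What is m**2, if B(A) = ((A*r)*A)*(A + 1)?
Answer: 14641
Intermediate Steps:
B(A) = A**2*(1 + A) (B(A) = ((A*1)*A)*(A + 1) = (A*A)*(1 + A) = A**2*(1 + A))
D = -1 (D = -1 + 0**2*(1 + 0) = -1 + 0*1 = -1 + 0 = -1)
m = 121 (m = (11 + (1 - 1)*0)**2 = (11 + 0*0)**2 = (11 + 0)**2 = 11**2 = 121)
m**2 = 121**2 = 14641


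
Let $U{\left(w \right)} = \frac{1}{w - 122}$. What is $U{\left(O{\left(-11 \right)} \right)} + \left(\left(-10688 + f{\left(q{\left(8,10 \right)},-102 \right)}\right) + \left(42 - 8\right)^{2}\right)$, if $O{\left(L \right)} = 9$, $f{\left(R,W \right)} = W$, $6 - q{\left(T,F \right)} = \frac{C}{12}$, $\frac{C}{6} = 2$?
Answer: $- \frac{1088643}{113} \approx -9634.0$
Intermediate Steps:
$C = 12$ ($C = 6 \cdot 2 = 12$)
$q{\left(T,F \right)} = 5$ ($q{\left(T,F \right)} = 6 - \frac{12}{12} = 6 - 12 \cdot \frac{1}{12} = 6 - 1 = 5$)
$U{\left(w \right)} = \frac{1}{-122 + w}$
$U{\left(O{\left(-11 \right)} \right)} + \left(\left(-10688 + f{\left(q{\left(8,10 \right)},-102 \right)}\right) + \left(42 - 8\right)^{2}\right) = \frac{1}{-122 + 9} + \left(\left(-10688 - 102\right) + \left(42 - 8\right)^{2}\right) = \frac{1}{-113} - \left(10790 - 34^{2}\right) = - \frac{1}{113} + \left(-10790 + 1156\right) = - \frac{1}{113} - 9634 = - \frac{1088643}{113}$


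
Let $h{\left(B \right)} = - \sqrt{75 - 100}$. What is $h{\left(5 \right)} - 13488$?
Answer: $-13488 - 5 i \approx -13488.0 - 5.0 i$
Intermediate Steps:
$h{\left(B \right)} = - 5 i$ ($h{\left(B \right)} = - \sqrt{-25} = - 5 i$)
$h{\left(5 \right)} - 13488 = - 5 i - 13488 = -13488 - 5 i$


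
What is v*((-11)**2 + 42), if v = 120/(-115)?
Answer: -3912/23 ≈ -170.09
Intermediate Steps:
v = -24/23 (v = 120*(-1/115) = -24/23 ≈ -1.0435)
v*((-11)**2 + 42) = -24*((-11)**2 + 42)/23 = -24*(121 + 42)/23 = -24/23*163 = -3912/23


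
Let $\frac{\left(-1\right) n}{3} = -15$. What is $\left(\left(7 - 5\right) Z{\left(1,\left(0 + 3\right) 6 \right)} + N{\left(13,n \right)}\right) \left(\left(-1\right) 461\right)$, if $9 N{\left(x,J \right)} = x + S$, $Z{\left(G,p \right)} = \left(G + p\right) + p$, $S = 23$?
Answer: $-35958$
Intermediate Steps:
$Z{\left(G,p \right)} = G + 2 p$
$n = 45$ ($n = \left(-3\right) \left(-15\right) = 45$)
$N{\left(x,J \right)} = \frac{23}{9} + \frac{x}{9}$ ($N{\left(x,J \right)} = \frac{x + 23}{9} = \frac{23 + x}{9} = \frac{23}{9} + \frac{x}{9}$)
$\left(\left(7 - 5\right) Z{\left(1,\left(0 + 3\right) 6 \right)} + N{\left(13,n \right)}\right) \left(\left(-1\right) 461\right) = \left(\left(7 - 5\right) \left(1 + 2 \left(0 + 3\right) 6\right) + \left(\frac{23}{9} + \frac{1}{9} \cdot 13\right)\right) \left(\left(-1\right) 461\right) = \left(2 \left(1 + 2 \cdot 3 \cdot 6\right) + \left(\frac{23}{9} + \frac{13}{9}\right)\right) \left(-461\right) = \left(2 \left(1 + 2 \cdot 18\right) + 4\right) \left(-461\right) = \left(2 \left(1 + 36\right) + 4\right) \left(-461\right) = \left(2 \cdot 37 + 4\right) \left(-461\right) = \left(74 + 4\right) \left(-461\right) = 78 \left(-461\right) = -35958$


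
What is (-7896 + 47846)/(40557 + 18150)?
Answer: 39950/58707 ≈ 0.68050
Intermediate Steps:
(-7896 + 47846)/(40557 + 18150) = 39950/58707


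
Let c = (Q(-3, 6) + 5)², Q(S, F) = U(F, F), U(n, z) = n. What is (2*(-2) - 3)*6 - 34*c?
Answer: -4156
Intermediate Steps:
Q(S, F) = F
c = 121 (c = (6 + 5)² = 11² = 121)
(2*(-2) - 3)*6 - 34*c = (2*(-2) - 3)*6 - 34*121 = (-4 - 3)*6 - 4114 = -7*6 - 4114 = -42 - 4114 = -4156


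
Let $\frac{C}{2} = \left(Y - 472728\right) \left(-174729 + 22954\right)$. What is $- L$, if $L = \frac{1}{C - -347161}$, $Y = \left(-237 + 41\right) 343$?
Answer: $- \frac{1}{163903990961} \approx -6.1011 \cdot 10^{-12}$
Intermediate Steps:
$Y = -67228$ ($Y = \left(-196\right) 343 = -67228$)
$C = 163903643800$ ($C = 2 \left(-67228 - 472728\right) \left(-174729 + 22954\right) = 2 \left(\left(-539956\right) \left(-151775\right)\right) = 2 \cdot 81951821900 = 163903643800$)
$L = \frac{1}{163903990961}$ ($L = \frac{1}{163903643800 - -347161} = \frac{1}{163903643800 + 347161} = \frac{1}{163903990961} \approx 6.1011 \cdot 10^{-12}$)
$- L = \left(-1\right) \frac{1}{163903990961} = - \frac{1}{163903990961}$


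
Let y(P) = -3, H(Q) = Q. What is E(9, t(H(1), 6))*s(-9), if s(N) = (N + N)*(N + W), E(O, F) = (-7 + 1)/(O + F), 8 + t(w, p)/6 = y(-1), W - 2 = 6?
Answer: 36/19 ≈ 1.8947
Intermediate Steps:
W = 8 (W = 2 + 6 = 8)
t(w, p) = -66 (t(w, p) = -48 + 6*(-3) = -48 - 18 = -66)
E(O, F) = -6/(F + O)
s(N) = 2*N*(8 + N) (s(N) = (N + N)*(N + 8) = (2*N)*(8 + N) = 2*N*(8 + N))
E(9, t(H(1), 6))*s(-9) = (-6/(-66 + 9))*(2*(-9)*(8 - 9)) = (-6/(-57))*(2*(-9)*(-1)) = -6*(-1/57)*18 = (2/19)*18 = 36/19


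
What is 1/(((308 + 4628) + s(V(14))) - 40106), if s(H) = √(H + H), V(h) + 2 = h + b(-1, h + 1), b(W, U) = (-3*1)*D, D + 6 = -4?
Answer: -17585/618464408 - √21/618464408 ≈ -2.8441e-5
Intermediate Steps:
D = -10 (D = -6 - 4 = -10)
b(W, U) = 30 (b(W, U) = -3*1*(-10) = -3*(-10) = 30)
V(h) = 28 + h (V(h) = -2 + (h + 30) = -2 + (30 + h) = 28 + h)
s(H) = √2*√H (s(H) = √(2*H) = √2*√H)
1/(((308 + 4628) + s(V(14))) - 40106) = 1/(((308 + 4628) + √2*√(28 + 14)) - 40106) = 1/((4936 + √2*√42) - 40106) = 1/((4936 + 2*√21) - 40106) = 1/(-35170 + 2*√21)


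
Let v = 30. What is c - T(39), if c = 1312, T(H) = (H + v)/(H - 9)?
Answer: 13097/10 ≈ 1309.7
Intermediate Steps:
T(H) = (30 + H)/(-9 + H) (T(H) = (H + 30)/(H - 9) = (30 + H)/(-9 + H))
c - T(39) = 1312 - (30 + 39)/(-9 + 39) = 1312 - 69/30 = 1312 - 1*23/10 = 1312 - 23/10 = 13097/10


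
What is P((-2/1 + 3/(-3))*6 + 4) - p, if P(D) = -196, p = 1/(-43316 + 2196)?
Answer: -8059519/41120 ≈ -196.00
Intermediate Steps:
p = -1/41120 (p = 1/(-41120) = -1/41120 ≈ -2.4319e-5)
P((-2/1 + 3/(-3))*6 + 4) - p = -196 - 1*(-1/41120) = -196 + 1/41120 = -8059519/41120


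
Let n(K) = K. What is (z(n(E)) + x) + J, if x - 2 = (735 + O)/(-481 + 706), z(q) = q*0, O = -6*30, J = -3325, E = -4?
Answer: -49808/15 ≈ -3320.5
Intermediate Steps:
O = -180
z(q) = 0
x = 67/15 (x = 2 + (735 - 180)/(-481 + 706) = 2 + 555/225 = 2 + 555*(1/225) = 2 + 37/15 = 67/15 ≈ 4.4667)
(z(n(E)) + x) + J = (0 + 67/15) - 3325 = 67/15 - 3325 = -49808/15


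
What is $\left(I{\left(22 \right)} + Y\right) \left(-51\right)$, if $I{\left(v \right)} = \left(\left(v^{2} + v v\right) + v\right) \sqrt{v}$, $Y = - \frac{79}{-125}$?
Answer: $- \frac{4029}{125} - 50490 \sqrt{22} \approx -2.3685 \cdot 10^{5}$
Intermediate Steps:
$Y = \frac{79}{125}$ ($Y = \left(-79\right) \left(- \frac{1}{125}\right) = \frac{79}{125} \approx 0.632$)
$I{\left(v \right)} = \sqrt{v} \left(v + 2 v^{2}\right)$ ($I{\left(v \right)} = \left(\left(v^{2} + v^{2}\right) + v\right) \sqrt{v} = \left(2 v^{2} + v\right) \sqrt{v} = \left(v + 2 v^{2}\right) \sqrt{v} = \sqrt{v} \left(v + 2 v^{2}\right)$)
$\left(I{\left(22 \right)} + Y\right) \left(-51\right) = \left(22^{\frac{3}{2}} \left(1 + 2 \cdot 22\right) + \frac{79}{125}\right) \left(-51\right) = \left(22 \sqrt{22} \left(1 + 44\right) + \frac{79}{125}\right) \left(-51\right) = \left(22 \sqrt{22} \cdot 45 + \frac{79}{125}\right) \left(-51\right) = \left(990 \sqrt{22} + \frac{79}{125}\right) \left(-51\right) = \left(\frac{79}{125} + 990 \sqrt{22}\right) \left(-51\right) = - \frac{4029}{125} - 50490 \sqrt{22}$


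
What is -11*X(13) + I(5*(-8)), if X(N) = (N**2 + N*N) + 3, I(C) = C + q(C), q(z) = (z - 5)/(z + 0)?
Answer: -30319/8 ≈ -3789.9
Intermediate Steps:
q(z) = (-5 + z)/z
I(C) = C + (-5 + C)/C
X(N) = 3 + 2*N**2 (X(N) = (N**2 + N**2) + 3 = 2*N**2 + 3 = 3 + 2*N**2)
-11*X(13) + I(5*(-8)) = -11*(3 + 2*13**2) + (1 + 5*(-8) - 5/(5*(-8))) = -11*(3 + 2*169) + (1 - 40 - 5/(-40)) = -11*(3 + 338) + (1 - 40 - 5*(-1/40)) = -11*341 + (1 - 40 + 1/8) = -3751 - 311/8 = -30319/8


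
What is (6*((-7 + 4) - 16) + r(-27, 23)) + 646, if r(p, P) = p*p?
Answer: 1261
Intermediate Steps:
r(p, P) = p**2
(6*((-7 + 4) - 16) + r(-27, 23)) + 646 = (6*((-7 + 4) - 16) + (-27)**2) + 646 = (6*(-3 - 16) + 729) + 646 = (6*(-19) + 729) + 646 = (-114 + 729) + 646 = 615 + 646 = 1261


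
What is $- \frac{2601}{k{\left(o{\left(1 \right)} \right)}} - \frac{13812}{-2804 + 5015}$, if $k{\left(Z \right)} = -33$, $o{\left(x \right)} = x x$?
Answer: $\frac{53485}{737} \approx 72.571$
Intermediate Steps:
$o{\left(x \right)} = x^{2}$
$- \frac{2601}{k{\left(o{\left(1 \right)} \right)}} - \frac{13812}{-2804 + 5015} = - \frac{2601}{-33} - \frac{13812}{-2804 + 5015} = \left(-2601\right) \left(- \frac{1}{33}\right) - \frac{13812}{2211} = \frac{867}{11} - \frac{4604}{737} = \frac{53485}{737}$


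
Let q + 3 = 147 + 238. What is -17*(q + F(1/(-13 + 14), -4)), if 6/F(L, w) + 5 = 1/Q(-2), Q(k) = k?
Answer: -71230/11 ≈ -6475.5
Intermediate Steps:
F(L, w) = -12/11 (F(L, w) = 6/(-5 + 1/(-2)) = 6/(-5 - 1/2) = 6/(-11/2) = 6*(-2/11) = -12/11)
q = 382 (q = -3 + (147 + 238) = -3 + 385 = 382)
-17*(q + F(1/(-13 + 14), -4)) = -17*(382 - 12/11) = -17*4190/11 = -71230/11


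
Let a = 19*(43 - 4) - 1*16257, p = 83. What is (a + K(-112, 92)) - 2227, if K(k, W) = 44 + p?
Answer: -17616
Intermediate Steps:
K(k, W) = 127 (K(k, W) = 44 + 83 = 127)
a = -15516 (a = 19*39 - 16257 = 741 - 16257 = -15516)
(a + K(-112, 92)) - 2227 = (-15516 + 127) - 2227 = -15389 - 2227 = -17616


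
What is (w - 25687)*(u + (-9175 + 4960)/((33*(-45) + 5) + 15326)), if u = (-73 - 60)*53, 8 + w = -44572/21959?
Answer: 55076467743548513/304044314 ≈ 1.8115e+8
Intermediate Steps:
w = -220244/21959 (w = -8 - 44572/21959 = -220244/21959 ≈ -10.030)
u = -7049 (u = -133*53 = -7049)
(w - 25687)*(u + (-9175 + 4960)/((33*(-45) + 5) + 15326)) = (-220244/21959 - 25687)*(-7049 + (-9175 + 4960)/((33*(-45) + 5) + 15326)) = -564281077*(-7049 - 4215/((-1485 + 5) + 15326))/21959 = -564281077*(-7049 - 4215/(-1480 + 15326))/21959 = -564281077*(-7049 - 4215/13846)/21959 = -564281077/21959*(-97604669/13846) = 55076467743548513/304044314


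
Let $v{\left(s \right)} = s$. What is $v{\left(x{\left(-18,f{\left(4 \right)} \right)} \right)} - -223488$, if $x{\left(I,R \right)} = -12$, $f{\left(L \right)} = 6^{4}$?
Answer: $223476$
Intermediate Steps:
$f{\left(L \right)} = 1296$
$v{\left(x{\left(-18,f{\left(4 \right)} \right)} \right)} - -223488 = -12 - -223488 = -12 + 223488 = 223476$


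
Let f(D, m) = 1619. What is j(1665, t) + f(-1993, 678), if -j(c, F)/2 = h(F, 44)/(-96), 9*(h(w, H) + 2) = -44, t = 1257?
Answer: 349673/216 ≈ 1618.9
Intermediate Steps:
h(w, H) = -62/9 (h(w, H) = -2 + (1/9)*(-44) = -2 - 44/9 = -62/9)
j(c, F) = -31/216 (j(c, F) = -(-124)/(9*(-96)) = -(-124)*(-1)/(9*96) = -2*31/432 = -31/216)
j(1665, t) + f(-1993, 678) = -31/216 + 1619 = 349673/216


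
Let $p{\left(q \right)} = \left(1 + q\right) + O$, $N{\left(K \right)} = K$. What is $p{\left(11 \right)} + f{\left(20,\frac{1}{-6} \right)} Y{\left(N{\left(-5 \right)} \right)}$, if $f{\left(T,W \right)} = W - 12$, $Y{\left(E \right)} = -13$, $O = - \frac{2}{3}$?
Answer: $\frac{339}{2} \approx 169.5$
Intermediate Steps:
$O = - \frac{2}{3}$ ($O = \left(-2\right) \frac{1}{3} = - \frac{2}{3} \approx -0.66667$)
$p{\left(q \right)} = \frac{1}{3} + q$ ($p{\left(q \right)} = \left(1 + q\right) - \frac{2}{3} = \frac{1}{3} + q$)
$f{\left(T,W \right)} = -12 + W$ ($f{\left(T,W \right)} = W - 12 = -12 + W$)
$p{\left(11 \right)} + f{\left(20,\frac{1}{-6} \right)} Y{\left(N{\left(-5 \right)} \right)} = \left(\frac{1}{3} + 11\right) + \left(-12 + \frac{1}{-6}\right) \left(-13\right) = \frac{34}{3} + \left(-12 - \frac{1}{6}\right) \left(-13\right) = \frac{34}{3} - - \frac{949}{6} = \frac{34}{3} + \frac{949}{6} = \frac{339}{2}$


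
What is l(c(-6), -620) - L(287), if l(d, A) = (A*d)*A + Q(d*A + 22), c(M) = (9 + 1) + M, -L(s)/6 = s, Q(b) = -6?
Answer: 1539316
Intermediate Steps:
L(s) = -6*s
c(M) = 10 + M
l(d, A) = -6 + d*A² (l(d, A) = (A*d)*A - 6 = d*A² - 6 = -6 + d*A²)
l(c(-6), -620) - L(287) = (-6 + (10 - 6)*(-620)²) - (-6)*287 = (-6 + 4*384400) - 1*(-1722) = (-6 + 1537600) + 1722 = 1537594 + 1722 = 1539316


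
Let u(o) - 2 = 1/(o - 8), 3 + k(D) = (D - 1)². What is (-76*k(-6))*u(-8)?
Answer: -13547/2 ≈ -6773.5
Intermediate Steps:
k(D) = -3 + (-1 + D)² (k(D) = -3 + (D - 1)² = -3 + (-1 + D)²)
u(o) = 2 + 1/(-8 + o) (u(o) = 2 + 1/(o - 8) = 2 + 1/(-8 + o))
(-76*k(-6))*u(-8) = (-76*(-3 + (-1 - 6)²))*((-15 + 2*(-8))/(-8 - 8)) = (-76*(-3 + (-7)²))*((-15 - 16)/(-16)) = (-76*(-3 + 49))*(-1/16*(-31)) = -76*46*(31/16) = -3496*31/16 = -13547/2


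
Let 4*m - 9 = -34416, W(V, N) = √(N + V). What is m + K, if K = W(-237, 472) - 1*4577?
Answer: -52715/4 + √235 ≈ -13163.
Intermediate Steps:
K = -4577 + √235 (K = √(472 - 237) - 1*4577 = √235 - 4577 = -4577 + √235 ≈ -4561.7)
m = -34407/4 (m = 9/4 + (¼)*(-34416) = 9/4 - 8604 = -34407/4 ≈ -8601.8)
m + K = -34407/4 + (-4577 + √235) = -52715/4 + √235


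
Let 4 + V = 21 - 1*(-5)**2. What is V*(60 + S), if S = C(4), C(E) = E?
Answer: -512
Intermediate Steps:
V = -8 (V = -4 + (21 - 1*(-5)**2) = -4 + (21 - 1*25) = -4 + (21 - 25) = -4 - 4 = -8)
S = 4
V*(60 + S) = -8*(60 + 4) = -8*64 = -512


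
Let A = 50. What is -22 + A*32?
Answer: 1578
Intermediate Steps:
-22 + A*32 = -22 + 50*32 = -22 + 1600 = 1578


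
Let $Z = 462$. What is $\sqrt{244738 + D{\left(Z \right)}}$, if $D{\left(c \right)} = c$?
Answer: $20 \sqrt{613} \approx 495.18$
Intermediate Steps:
$\sqrt{244738 + D{\left(Z \right)}} = \sqrt{244738 + 462} = \sqrt{245200} = 20 \sqrt{613}$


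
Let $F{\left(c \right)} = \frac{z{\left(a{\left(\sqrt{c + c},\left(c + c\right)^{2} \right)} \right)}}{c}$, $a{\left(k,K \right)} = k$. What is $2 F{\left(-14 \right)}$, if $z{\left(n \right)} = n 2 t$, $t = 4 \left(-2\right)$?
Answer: $\frac{32 i \sqrt{7}}{7} \approx 12.095 i$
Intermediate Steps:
$t = -8$
$z{\left(n \right)} = - 16 n$ ($z{\left(n \right)} = n 2 \left(-8\right) = 2 n \left(-8\right) = - 16 n$)
$F{\left(c \right)} = - \frac{16 \sqrt{2}}{\sqrt{c}}$ ($F{\left(c \right)} = \frac{\left(-16\right) \sqrt{c + c}}{c} = \frac{\left(-16\right) \sqrt{2 c}}{c} = \frac{\left(-16\right) \sqrt{2} \sqrt{c}}{c} = - \frac{16 \sqrt{2}}{\sqrt{c}}$)
$2 F{\left(-14 \right)} = 2 \left(- \frac{16 \sqrt{2}}{i \sqrt{14}}\right) = 2 \left(- 16 \sqrt{2} \left(- \frac{i \sqrt{14}}{14}\right)\right) = 2 \frac{16 i \sqrt{7}}{7} = \frac{32 i \sqrt{7}}{7}$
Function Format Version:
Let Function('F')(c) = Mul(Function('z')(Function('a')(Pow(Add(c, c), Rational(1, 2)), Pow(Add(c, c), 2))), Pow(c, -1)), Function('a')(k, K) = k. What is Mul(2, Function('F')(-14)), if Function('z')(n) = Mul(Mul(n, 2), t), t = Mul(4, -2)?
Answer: Mul(Rational(32, 7), I, Pow(7, Rational(1, 2))) ≈ Mul(12.095, I)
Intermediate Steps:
t = -8
Function('z')(n) = Mul(-16, n) (Function('z')(n) = Mul(Mul(n, 2), -8) = Mul(Mul(2, n), -8) = Mul(-16, n))
Function('F')(c) = Mul(-16, Pow(2, Rational(1, 2)), Pow(c, Rational(-1, 2))) (Function('F')(c) = Mul(Mul(-16, Pow(Add(c, c), Rational(1, 2))), Pow(c, -1)) = Mul(Mul(-16, Pow(Mul(2, c), Rational(1, 2))), Pow(c, -1)) = Mul(Mul(-16, Mul(Pow(2, Rational(1, 2)), Pow(c, Rational(1, 2)))), Pow(c, -1)) = Mul(Mul(-16, Pow(2, Rational(1, 2)), Pow(c, Rational(1, 2))), Pow(c, -1)) = Mul(-16, Pow(2, Rational(1, 2)), Pow(c, Rational(-1, 2))))
Mul(2, Function('F')(-14)) = Mul(2, Mul(-16, Pow(2, Rational(1, 2)), Pow(-14, Rational(-1, 2)))) = Mul(2, Mul(-16, Pow(2, Rational(1, 2)), Mul(Rational(-1, 14), I, Pow(14, Rational(1, 2))))) = Mul(2, Mul(Rational(16, 7), I, Pow(7, Rational(1, 2)))) = Mul(Rational(32, 7), I, Pow(7, Rational(1, 2)))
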